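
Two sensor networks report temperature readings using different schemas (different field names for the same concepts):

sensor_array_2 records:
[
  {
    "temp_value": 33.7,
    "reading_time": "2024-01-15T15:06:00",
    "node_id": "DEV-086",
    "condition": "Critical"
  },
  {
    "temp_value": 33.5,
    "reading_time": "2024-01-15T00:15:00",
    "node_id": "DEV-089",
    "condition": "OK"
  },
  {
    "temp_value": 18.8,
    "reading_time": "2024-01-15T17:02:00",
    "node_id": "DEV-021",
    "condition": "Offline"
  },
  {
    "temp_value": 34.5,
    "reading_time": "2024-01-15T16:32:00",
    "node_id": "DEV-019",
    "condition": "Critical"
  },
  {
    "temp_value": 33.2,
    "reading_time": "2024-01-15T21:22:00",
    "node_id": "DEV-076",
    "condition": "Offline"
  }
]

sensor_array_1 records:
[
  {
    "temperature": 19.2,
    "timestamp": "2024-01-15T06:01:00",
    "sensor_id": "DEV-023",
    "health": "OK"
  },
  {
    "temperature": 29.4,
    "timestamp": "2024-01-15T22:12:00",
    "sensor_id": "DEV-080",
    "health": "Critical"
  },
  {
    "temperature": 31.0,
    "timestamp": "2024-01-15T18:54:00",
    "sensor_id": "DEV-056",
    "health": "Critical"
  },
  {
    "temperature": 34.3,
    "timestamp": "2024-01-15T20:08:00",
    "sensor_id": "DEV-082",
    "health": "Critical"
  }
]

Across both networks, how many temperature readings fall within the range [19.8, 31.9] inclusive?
2

Schema mapping: "temp_value" (sensor_array_2) = "temperature" (sensor_array_1) = temperature

Readings in [19.8, 31.9] from sensor_array_2: 0
Readings in [19.8, 31.9] from sensor_array_1: 2

Total count: 0 + 2 = 2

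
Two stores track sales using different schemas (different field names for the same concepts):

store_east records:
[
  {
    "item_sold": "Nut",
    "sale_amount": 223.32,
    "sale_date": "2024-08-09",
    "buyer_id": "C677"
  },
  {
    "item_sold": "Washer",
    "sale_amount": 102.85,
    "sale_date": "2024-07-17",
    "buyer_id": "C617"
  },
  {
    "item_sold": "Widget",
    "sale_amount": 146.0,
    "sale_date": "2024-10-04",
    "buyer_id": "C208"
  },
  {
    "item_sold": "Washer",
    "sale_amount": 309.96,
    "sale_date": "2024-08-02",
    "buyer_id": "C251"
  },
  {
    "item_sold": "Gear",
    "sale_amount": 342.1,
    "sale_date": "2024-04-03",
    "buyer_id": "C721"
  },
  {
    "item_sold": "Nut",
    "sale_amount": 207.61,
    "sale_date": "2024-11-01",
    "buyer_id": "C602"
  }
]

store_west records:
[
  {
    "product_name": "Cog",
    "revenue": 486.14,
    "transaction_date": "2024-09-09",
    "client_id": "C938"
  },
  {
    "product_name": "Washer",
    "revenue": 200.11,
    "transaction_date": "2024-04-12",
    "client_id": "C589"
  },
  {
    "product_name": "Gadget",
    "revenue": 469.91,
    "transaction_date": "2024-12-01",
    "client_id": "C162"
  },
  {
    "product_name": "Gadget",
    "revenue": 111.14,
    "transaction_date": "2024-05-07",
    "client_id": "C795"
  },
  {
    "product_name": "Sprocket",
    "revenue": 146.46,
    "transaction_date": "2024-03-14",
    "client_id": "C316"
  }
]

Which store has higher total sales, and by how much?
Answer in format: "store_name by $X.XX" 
store_west by $81.92

Schema mapping: "sale_amount" (store_east) = "revenue" (store_west) = sale amount

Total for store_east: 1331.84
Total for store_west: 1413.76

Difference: |1331.84 - 1413.76| = 81.92
store_west has higher sales by $81.92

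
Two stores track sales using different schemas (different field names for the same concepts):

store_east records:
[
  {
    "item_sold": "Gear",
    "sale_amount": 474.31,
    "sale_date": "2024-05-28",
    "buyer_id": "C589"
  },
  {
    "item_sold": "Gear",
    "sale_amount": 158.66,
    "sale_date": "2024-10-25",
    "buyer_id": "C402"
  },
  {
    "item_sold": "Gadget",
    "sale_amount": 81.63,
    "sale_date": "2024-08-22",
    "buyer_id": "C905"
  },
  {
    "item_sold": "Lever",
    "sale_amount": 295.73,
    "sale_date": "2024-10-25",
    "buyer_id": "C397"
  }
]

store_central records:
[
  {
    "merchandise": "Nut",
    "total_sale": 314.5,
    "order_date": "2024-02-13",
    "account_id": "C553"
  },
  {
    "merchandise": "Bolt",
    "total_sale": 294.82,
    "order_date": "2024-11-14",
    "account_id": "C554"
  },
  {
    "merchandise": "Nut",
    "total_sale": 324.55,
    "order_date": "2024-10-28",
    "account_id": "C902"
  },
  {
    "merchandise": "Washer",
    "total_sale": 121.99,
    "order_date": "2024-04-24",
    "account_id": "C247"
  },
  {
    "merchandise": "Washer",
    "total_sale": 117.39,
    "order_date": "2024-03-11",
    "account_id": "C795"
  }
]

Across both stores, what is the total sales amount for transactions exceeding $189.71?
1703.91

Schema mapping: "sale_amount" (store_east) = "total_sale" (store_central) = sale amount

Sum of sales > $189.71 in store_east: 770.04
Sum of sales > $189.71 in store_central: 933.87

Total: 770.04 + 933.87 = 1703.91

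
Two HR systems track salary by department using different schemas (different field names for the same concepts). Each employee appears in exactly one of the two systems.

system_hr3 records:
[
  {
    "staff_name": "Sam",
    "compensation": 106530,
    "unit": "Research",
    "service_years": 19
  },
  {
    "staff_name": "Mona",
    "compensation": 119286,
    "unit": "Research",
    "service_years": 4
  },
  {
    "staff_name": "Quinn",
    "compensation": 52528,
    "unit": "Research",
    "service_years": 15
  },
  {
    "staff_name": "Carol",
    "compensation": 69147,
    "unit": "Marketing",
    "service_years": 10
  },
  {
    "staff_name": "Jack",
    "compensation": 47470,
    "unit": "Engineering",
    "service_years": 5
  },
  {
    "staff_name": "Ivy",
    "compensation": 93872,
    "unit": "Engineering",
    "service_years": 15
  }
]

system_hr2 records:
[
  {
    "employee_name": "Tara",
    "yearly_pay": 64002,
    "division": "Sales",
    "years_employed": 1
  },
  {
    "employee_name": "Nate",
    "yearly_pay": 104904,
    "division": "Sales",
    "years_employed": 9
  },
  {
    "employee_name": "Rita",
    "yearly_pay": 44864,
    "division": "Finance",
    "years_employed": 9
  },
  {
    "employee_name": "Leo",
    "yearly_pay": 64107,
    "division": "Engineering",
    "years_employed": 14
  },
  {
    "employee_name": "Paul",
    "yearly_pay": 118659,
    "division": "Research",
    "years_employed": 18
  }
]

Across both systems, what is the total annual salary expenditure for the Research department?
397003

Schema mappings:
- "unit" (system_hr3) = "division" (system_hr2) = department
- "compensation" (system_hr3) = "yearly_pay" (system_hr2) = salary

Research salaries from system_hr3: 278344
Research salaries from system_hr2: 118659

Total: 278344 + 118659 = 397003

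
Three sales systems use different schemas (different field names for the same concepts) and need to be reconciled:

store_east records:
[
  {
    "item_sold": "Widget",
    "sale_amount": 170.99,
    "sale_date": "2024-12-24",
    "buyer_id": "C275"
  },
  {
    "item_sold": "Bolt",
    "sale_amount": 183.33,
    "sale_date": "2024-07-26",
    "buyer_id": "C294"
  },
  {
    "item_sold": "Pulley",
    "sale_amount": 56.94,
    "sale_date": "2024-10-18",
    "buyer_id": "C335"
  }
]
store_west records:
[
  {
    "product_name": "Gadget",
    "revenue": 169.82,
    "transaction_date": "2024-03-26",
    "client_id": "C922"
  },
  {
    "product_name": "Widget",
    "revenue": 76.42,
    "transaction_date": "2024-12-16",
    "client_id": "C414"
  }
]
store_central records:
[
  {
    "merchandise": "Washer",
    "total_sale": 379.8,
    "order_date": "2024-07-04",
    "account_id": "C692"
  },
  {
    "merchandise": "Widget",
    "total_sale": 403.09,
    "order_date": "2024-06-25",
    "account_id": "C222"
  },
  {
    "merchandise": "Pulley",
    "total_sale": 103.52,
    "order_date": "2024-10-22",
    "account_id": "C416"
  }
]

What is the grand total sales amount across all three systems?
1543.91

Schema reconciliation - all amount fields map to sale amount:

store_east (sale_amount): 411.26
store_west (revenue): 246.24
store_central (total_sale): 886.41

Grand total: 1543.91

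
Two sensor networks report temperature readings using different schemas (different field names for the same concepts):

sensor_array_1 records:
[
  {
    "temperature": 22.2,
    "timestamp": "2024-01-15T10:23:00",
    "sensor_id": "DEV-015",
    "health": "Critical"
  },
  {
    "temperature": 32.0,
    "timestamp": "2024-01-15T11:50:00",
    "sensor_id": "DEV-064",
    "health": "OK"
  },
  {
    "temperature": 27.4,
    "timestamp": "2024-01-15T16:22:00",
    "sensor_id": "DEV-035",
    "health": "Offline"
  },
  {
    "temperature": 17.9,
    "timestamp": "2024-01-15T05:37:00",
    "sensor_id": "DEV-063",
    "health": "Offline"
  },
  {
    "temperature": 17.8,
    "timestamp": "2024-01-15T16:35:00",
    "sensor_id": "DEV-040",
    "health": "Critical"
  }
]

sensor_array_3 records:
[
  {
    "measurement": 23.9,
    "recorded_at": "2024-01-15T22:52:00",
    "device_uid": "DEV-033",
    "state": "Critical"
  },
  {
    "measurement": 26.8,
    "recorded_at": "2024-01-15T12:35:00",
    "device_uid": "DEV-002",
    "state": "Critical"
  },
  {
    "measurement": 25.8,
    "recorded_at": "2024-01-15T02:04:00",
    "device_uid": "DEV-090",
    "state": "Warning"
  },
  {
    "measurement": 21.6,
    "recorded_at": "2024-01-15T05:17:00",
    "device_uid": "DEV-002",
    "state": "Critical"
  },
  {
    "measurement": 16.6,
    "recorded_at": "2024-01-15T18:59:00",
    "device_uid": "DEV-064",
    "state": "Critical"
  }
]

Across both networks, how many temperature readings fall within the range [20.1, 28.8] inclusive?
6

Schema mapping: "temperature" (sensor_array_1) = "measurement" (sensor_array_3) = temperature

Readings in [20.1, 28.8] from sensor_array_1: 2
Readings in [20.1, 28.8] from sensor_array_3: 4

Total count: 2 + 4 = 6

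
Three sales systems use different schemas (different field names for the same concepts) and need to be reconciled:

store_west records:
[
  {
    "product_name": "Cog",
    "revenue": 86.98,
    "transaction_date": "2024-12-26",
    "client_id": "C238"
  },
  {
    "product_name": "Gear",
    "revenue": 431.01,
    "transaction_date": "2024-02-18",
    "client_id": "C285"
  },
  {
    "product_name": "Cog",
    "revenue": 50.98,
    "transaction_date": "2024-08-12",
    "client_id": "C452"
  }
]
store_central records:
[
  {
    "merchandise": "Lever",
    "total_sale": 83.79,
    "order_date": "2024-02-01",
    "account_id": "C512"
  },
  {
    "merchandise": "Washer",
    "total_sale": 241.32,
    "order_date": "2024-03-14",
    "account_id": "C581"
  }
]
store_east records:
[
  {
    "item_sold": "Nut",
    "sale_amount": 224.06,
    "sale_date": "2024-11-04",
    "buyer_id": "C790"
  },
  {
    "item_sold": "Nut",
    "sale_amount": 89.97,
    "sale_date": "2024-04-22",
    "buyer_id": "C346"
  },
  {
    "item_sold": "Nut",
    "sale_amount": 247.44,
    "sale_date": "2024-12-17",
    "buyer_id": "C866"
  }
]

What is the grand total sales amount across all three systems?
1455.55

Schema reconciliation - all amount fields map to sale amount:

store_west (revenue): 568.97
store_central (total_sale): 325.11
store_east (sale_amount): 561.47

Grand total: 1455.55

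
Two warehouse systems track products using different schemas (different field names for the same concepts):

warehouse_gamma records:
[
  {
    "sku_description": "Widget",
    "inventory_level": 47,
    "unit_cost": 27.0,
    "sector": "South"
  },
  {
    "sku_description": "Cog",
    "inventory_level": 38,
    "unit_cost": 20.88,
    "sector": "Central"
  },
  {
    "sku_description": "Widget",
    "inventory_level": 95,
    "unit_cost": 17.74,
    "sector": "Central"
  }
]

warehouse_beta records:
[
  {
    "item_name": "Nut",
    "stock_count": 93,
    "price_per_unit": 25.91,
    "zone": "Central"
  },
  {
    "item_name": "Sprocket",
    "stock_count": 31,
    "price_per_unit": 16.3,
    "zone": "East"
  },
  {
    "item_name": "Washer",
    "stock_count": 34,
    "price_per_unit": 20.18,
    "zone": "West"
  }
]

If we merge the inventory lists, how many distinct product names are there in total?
5

Schema mapping: "sku_description" (warehouse_gamma) = "item_name" (warehouse_beta) = product name

Products in warehouse_gamma: ['Cog', 'Widget']
Products in warehouse_beta: ['Nut', 'Sprocket', 'Washer']

Union (unique products): ['Cog', 'Nut', 'Sprocket', 'Washer', 'Widget']
Count: 5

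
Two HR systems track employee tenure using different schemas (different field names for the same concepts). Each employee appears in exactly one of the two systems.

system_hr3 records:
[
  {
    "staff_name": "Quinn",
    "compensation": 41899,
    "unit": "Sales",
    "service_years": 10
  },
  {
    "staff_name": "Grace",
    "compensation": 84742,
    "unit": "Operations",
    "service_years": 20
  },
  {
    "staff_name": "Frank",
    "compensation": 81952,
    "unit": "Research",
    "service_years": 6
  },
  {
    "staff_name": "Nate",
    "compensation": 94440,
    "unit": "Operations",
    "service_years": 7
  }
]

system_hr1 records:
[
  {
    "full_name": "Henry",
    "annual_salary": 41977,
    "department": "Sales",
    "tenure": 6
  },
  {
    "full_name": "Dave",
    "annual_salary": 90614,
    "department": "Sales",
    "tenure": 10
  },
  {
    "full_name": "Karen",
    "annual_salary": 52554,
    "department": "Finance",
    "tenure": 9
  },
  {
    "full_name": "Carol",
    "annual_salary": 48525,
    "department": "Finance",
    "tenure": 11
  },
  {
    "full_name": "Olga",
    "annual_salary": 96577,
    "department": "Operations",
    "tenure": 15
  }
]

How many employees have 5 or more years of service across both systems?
9

Reconcile schemas: "service_years" (system_hr3) = "tenure" (system_hr1) = years of service

From system_hr3: 4 employees with >= 5 years
From system_hr1: 5 employees with >= 5 years

Total: 4 + 5 = 9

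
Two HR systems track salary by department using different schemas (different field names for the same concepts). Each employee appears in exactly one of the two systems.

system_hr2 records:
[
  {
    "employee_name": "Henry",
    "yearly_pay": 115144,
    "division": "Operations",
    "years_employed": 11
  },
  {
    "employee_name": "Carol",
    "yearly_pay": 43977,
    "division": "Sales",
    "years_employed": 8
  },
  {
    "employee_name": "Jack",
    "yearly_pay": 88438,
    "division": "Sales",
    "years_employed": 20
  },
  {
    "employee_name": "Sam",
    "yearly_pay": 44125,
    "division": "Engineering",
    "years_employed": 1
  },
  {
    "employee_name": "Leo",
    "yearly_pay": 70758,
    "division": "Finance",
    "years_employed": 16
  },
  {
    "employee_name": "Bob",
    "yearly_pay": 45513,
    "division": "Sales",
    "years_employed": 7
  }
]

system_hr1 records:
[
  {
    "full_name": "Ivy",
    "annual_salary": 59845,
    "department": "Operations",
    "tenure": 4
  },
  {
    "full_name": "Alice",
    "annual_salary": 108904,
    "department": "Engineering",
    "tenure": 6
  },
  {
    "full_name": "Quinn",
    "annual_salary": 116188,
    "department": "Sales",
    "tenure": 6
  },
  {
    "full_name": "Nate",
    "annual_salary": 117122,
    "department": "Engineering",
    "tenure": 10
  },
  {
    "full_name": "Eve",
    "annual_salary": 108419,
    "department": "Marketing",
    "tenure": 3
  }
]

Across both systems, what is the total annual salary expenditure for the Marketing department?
108419

Schema mappings:
- "division" (system_hr2) = "department" (system_hr1) = department
- "yearly_pay" (system_hr2) = "annual_salary" (system_hr1) = salary

Marketing salaries from system_hr2: 0
Marketing salaries from system_hr1: 108419

Total: 0 + 108419 = 108419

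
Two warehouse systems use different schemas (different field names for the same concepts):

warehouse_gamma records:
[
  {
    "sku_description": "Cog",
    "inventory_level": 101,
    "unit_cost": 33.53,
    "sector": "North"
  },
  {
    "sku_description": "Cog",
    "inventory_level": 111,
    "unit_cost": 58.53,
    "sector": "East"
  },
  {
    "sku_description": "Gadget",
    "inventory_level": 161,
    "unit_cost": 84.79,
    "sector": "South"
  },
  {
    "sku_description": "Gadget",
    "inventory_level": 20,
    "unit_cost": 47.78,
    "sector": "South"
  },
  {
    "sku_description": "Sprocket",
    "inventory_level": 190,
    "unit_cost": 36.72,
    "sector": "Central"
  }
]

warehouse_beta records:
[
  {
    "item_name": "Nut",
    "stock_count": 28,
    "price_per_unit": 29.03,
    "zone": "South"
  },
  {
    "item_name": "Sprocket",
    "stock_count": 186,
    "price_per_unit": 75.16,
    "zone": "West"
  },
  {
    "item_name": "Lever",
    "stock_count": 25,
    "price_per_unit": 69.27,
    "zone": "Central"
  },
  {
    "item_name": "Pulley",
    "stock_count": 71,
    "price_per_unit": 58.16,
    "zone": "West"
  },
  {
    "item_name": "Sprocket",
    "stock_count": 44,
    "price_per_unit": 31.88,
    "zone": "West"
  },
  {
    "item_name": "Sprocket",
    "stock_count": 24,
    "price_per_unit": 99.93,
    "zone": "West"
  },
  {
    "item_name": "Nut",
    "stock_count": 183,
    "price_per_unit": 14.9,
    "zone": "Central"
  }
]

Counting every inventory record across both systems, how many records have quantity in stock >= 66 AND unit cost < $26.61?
1

Schema mappings:
- "inventory_level" (warehouse_gamma) = "stock_count" (warehouse_beta) = quantity
- "unit_cost" (warehouse_gamma) = "price_per_unit" (warehouse_beta) = unit cost

Records meeting both conditions in warehouse_gamma: 0
Records meeting both conditions in warehouse_beta: 1

Total: 0 + 1 = 1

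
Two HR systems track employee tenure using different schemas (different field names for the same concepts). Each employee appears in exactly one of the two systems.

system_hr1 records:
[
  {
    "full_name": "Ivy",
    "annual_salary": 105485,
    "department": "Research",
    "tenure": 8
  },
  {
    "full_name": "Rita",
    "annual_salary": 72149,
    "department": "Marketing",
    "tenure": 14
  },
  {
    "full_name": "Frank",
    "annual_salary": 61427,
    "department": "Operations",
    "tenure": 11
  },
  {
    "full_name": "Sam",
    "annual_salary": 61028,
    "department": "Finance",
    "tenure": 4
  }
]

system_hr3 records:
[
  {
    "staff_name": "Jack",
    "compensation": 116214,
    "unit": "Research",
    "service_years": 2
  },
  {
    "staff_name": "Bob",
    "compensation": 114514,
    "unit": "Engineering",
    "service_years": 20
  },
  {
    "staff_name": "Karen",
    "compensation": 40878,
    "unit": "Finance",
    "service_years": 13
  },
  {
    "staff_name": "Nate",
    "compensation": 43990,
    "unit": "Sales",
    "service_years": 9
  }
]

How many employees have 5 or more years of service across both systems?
6

Reconcile schemas: "tenure" (system_hr1) = "service_years" (system_hr3) = years of service

From system_hr1: 3 employees with >= 5 years
From system_hr3: 3 employees with >= 5 years

Total: 3 + 3 = 6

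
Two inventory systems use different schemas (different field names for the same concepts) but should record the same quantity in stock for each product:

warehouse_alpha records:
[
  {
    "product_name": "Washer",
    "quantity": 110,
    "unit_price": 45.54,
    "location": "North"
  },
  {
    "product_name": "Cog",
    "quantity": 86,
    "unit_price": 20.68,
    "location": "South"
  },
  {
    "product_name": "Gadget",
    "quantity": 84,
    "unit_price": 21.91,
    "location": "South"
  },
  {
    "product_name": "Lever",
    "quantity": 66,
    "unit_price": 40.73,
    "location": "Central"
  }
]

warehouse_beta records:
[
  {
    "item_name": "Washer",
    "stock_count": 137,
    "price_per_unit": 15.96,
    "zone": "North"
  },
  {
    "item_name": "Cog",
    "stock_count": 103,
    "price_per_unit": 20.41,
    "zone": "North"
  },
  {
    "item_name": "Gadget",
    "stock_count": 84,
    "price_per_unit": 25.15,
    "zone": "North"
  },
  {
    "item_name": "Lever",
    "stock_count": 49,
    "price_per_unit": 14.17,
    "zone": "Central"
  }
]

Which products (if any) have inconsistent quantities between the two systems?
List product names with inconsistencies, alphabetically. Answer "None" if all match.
Cog, Lever, Washer

Schema mappings:
- "product_name" (warehouse_alpha) = "item_name" (warehouse_beta) = product name
- "quantity" (warehouse_alpha) = "stock_count" (warehouse_beta) = quantity

Comparison:
  Washer: 110 vs 137 - MISMATCH
  Cog: 86 vs 103 - MISMATCH
  Gadget: 84 vs 84 - MATCH
  Lever: 66 vs 49 - MISMATCH

Products with inconsistencies: Cog, Lever, Washer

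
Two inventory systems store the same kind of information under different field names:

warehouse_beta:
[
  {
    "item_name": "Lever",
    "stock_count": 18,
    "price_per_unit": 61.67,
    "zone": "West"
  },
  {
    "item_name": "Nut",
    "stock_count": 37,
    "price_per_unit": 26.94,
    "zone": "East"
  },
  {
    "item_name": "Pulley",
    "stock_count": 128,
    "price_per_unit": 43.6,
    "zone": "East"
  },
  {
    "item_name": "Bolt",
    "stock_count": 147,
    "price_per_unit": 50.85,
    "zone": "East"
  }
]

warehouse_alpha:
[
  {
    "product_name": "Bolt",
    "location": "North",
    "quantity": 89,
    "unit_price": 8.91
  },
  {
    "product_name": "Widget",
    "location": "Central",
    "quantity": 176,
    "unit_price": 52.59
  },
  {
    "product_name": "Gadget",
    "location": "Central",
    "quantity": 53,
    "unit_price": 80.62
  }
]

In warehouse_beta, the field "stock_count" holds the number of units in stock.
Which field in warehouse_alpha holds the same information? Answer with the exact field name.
quantity

In warehouse_beta, "stock_count" holds the number of units in stock.
The fields in warehouse_alpha are: "product_name", "location", "quantity", "unit_price".
"quantity" is the match: the name refers to the same concept and its values are whole-number counts (e.g. 89, 176).
The other fields ("product_name", "location", "unit_price") hold different kinds of data.

So "stock_count" in warehouse_beta corresponds to "quantity" in warehouse_alpha.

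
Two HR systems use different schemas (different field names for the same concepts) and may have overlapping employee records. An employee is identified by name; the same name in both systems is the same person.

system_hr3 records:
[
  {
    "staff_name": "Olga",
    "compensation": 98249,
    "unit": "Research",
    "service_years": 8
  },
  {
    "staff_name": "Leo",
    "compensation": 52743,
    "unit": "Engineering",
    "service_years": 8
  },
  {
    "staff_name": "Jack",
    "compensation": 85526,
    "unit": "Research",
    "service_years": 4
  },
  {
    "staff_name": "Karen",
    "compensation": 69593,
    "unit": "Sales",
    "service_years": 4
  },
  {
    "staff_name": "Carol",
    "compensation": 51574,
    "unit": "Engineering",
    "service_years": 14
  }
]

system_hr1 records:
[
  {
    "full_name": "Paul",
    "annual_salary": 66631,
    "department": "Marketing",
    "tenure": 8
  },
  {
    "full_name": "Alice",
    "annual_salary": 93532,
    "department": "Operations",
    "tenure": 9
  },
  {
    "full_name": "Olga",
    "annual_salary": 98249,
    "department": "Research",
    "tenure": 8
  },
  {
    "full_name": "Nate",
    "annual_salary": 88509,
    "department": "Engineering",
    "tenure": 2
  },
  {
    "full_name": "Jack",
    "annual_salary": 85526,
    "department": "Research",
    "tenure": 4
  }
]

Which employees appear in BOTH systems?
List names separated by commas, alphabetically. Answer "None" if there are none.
Jack, Olga

Schema mapping: "staff_name" (system_hr3) = "full_name" (system_hr1) = employee name

Names in system_hr3: ['Carol', 'Jack', 'Karen', 'Leo', 'Olga']
Names in system_hr1: ['Alice', 'Jack', 'Nate', 'Olga', 'Paul']

Intersection: ['Jack', 'Olga']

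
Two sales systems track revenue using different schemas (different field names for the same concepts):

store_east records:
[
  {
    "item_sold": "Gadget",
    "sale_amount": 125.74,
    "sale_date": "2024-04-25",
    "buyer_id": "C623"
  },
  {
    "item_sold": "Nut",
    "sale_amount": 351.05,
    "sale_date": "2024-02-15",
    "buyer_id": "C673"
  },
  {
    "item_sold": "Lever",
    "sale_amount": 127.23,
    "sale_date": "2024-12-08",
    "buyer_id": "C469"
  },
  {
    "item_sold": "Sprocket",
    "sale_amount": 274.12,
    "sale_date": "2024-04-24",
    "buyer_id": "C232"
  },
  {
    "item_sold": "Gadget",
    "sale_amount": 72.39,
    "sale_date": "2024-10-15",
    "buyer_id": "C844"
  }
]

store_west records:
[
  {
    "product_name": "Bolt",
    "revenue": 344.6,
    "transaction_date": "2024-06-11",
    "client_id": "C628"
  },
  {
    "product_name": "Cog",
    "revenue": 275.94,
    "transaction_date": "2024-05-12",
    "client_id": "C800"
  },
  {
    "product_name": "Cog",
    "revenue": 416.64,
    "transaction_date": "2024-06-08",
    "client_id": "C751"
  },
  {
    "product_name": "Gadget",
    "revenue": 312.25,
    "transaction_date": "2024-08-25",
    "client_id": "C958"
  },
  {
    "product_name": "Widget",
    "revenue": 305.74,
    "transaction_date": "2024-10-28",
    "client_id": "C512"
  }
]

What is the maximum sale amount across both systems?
416.64

Reconcile: "sale_amount" (store_east) = "revenue" (store_west) = sale amount

Maximum in store_east: 351.05
Maximum in store_west: 416.64

Overall maximum: max(351.05, 416.64) = 416.64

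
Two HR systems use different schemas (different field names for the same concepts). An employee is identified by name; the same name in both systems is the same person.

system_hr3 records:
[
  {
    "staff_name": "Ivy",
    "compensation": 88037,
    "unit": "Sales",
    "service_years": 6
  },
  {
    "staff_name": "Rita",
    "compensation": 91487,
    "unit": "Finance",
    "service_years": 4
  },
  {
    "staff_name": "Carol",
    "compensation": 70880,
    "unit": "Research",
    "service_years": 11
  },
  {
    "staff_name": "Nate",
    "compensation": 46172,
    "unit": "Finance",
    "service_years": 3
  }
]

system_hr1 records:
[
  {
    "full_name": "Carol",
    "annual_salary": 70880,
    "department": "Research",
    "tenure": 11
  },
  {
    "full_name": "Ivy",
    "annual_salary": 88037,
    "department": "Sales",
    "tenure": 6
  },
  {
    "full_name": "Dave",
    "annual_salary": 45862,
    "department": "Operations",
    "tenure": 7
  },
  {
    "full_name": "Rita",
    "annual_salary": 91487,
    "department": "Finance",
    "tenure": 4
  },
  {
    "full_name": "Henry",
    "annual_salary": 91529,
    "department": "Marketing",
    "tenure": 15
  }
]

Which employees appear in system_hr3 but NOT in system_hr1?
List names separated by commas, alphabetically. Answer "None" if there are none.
Nate

Schema mapping: "staff_name" (system_hr3) = "full_name" (system_hr1) = employee name

Names in system_hr3: ['Carol', 'Ivy', 'Nate', 'Rita']
Names in system_hr1: ['Carol', 'Dave', 'Henry', 'Ivy', 'Rita']

In system_hr3 but not system_hr1: ['Nate']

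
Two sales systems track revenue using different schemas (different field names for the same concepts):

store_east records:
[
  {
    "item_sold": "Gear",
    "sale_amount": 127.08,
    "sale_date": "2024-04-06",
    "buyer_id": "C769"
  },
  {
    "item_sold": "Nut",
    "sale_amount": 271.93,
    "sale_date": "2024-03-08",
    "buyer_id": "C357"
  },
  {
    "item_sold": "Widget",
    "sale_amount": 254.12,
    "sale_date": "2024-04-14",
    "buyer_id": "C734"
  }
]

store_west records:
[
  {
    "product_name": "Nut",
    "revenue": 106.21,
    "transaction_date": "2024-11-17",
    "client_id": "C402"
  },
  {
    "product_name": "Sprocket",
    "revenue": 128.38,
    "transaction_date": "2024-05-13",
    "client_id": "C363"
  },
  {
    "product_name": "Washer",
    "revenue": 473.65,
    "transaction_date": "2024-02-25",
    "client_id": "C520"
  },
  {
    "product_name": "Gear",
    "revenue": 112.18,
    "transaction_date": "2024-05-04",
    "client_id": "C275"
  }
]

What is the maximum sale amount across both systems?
473.65

Reconcile: "sale_amount" (store_east) = "revenue" (store_west) = sale amount

Maximum in store_east: 271.93
Maximum in store_west: 473.65

Overall maximum: max(271.93, 473.65) = 473.65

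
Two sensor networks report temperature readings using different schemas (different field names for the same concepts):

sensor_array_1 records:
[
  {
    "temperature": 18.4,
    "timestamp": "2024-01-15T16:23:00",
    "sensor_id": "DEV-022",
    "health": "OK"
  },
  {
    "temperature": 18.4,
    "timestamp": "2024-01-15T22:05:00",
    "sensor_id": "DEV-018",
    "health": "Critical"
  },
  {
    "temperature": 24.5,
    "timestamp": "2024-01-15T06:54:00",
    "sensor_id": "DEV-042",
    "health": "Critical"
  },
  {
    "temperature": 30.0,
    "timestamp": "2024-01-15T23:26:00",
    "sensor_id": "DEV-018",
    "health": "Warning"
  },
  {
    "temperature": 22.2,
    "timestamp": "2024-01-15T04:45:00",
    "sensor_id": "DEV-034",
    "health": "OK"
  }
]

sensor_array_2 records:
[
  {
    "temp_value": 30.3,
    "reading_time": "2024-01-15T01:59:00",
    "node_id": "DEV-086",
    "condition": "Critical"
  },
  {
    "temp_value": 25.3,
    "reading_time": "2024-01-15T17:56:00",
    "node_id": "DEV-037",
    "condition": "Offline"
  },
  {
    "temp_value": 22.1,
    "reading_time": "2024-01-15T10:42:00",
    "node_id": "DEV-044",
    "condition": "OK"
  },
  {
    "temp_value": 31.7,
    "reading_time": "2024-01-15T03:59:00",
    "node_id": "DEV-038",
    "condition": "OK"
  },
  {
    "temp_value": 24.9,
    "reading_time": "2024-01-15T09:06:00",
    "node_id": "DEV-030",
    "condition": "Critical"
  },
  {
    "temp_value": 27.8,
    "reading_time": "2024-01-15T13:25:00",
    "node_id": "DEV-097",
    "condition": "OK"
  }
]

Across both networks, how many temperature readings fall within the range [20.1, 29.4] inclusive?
6

Schema mapping: "temperature" (sensor_array_1) = "temp_value" (sensor_array_2) = temperature

Readings in [20.1, 29.4] from sensor_array_1: 2
Readings in [20.1, 29.4] from sensor_array_2: 4

Total count: 2 + 4 = 6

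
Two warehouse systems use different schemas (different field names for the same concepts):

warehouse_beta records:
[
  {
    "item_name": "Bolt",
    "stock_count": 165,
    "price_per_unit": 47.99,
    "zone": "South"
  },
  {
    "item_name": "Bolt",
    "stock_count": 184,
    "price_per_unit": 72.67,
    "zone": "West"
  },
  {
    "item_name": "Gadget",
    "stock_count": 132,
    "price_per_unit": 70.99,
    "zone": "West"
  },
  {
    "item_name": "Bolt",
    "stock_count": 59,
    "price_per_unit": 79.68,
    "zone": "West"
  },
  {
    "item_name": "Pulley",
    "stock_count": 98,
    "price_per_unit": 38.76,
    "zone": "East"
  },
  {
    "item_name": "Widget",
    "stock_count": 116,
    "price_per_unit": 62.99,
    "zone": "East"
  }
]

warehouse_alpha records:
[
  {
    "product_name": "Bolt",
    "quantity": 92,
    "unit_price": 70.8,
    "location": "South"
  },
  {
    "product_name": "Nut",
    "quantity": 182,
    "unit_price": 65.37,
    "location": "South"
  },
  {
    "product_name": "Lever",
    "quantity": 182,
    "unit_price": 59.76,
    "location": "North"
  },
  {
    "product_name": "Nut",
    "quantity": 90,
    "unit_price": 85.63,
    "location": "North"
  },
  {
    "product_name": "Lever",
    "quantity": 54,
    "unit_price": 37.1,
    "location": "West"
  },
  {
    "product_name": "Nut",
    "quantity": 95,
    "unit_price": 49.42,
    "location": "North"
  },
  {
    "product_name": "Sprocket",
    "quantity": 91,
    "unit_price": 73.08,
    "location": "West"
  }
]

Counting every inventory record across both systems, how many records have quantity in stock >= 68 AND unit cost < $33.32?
0

Schema mappings:
- "stock_count" (warehouse_beta) = "quantity" (warehouse_alpha) = quantity
- "price_per_unit" (warehouse_beta) = "unit_price" (warehouse_alpha) = unit cost

Records meeting both conditions in warehouse_beta: 0
Records meeting both conditions in warehouse_alpha: 0

Total: 0 + 0 = 0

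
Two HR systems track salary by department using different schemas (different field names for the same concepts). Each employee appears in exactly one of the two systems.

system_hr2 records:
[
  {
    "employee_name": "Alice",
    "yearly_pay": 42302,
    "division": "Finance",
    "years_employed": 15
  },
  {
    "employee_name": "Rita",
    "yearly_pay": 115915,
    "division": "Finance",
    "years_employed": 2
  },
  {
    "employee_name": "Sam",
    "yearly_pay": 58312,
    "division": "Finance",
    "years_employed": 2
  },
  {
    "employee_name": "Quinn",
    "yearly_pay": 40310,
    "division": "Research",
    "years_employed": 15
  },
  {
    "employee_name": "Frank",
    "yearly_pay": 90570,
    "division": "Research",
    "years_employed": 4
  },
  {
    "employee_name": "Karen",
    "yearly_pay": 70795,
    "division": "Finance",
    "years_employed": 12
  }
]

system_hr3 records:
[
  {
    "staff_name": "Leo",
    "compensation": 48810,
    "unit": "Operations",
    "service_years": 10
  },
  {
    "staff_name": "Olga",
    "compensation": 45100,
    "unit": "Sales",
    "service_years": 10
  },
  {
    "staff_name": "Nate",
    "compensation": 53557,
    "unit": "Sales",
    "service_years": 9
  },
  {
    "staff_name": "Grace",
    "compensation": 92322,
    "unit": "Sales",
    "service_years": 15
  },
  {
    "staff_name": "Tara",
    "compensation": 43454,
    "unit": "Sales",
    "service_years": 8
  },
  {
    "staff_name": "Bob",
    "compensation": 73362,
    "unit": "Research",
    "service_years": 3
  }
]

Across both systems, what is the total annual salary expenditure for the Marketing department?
0

Schema mappings:
- "division" (system_hr2) = "unit" (system_hr3) = department
- "yearly_pay" (system_hr2) = "compensation" (system_hr3) = salary

Marketing salaries from system_hr2: 0
Marketing salaries from system_hr3: 0

Total: 0 + 0 = 0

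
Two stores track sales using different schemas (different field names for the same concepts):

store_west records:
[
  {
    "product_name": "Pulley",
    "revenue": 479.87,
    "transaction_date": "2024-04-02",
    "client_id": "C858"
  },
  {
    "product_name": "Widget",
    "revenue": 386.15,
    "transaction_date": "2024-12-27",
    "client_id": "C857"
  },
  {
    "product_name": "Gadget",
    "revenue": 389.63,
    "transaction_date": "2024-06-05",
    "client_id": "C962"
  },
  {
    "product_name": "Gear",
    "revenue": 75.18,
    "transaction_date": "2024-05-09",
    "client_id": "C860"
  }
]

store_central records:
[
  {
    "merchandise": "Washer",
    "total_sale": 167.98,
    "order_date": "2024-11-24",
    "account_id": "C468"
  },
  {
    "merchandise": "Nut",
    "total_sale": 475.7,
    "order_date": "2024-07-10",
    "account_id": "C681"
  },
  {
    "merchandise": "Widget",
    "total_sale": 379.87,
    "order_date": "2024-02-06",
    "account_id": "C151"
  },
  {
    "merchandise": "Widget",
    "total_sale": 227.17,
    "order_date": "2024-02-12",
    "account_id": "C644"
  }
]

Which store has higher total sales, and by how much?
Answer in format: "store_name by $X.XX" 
store_west by $80.11

Schema mapping: "revenue" (store_west) = "total_sale" (store_central) = sale amount

Total for store_west: 1330.83
Total for store_central: 1250.72

Difference: |1330.83 - 1250.72| = 80.11
store_west has higher sales by $80.11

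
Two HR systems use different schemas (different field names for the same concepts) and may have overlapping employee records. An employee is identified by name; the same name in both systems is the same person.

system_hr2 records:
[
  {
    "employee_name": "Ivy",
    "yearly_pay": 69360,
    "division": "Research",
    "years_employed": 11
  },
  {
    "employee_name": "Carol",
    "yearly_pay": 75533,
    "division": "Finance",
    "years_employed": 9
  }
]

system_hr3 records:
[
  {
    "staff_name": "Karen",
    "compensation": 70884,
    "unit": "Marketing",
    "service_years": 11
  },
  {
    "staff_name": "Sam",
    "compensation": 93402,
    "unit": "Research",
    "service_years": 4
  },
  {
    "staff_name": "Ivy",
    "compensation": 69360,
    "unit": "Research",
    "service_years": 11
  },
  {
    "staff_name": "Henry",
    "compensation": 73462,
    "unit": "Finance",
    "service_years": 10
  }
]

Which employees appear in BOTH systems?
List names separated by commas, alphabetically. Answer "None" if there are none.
Ivy

Schema mapping: "employee_name" (system_hr2) = "staff_name" (system_hr3) = employee name

Names in system_hr2: ['Carol', 'Ivy']
Names in system_hr3: ['Henry', 'Ivy', 'Karen', 'Sam']

Intersection: ['Ivy']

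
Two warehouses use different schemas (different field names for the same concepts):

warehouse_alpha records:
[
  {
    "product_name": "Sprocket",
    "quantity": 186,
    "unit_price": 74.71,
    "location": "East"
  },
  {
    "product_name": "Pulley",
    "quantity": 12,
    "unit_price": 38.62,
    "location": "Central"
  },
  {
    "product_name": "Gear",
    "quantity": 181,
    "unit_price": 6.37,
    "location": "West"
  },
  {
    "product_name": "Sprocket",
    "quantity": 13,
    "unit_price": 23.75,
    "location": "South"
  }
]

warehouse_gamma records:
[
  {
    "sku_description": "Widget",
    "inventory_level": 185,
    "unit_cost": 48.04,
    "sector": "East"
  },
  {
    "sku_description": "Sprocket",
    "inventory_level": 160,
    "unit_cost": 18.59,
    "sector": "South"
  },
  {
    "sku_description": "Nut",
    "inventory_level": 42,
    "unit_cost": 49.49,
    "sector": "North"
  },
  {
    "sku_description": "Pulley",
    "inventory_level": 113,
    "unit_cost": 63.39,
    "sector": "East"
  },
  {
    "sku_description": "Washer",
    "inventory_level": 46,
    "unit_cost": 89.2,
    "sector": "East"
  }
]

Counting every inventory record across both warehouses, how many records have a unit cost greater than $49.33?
4

Schema mapping: "unit_price" (warehouse_alpha) = "unit_cost" (warehouse_gamma) = unit cost

Records > $49.33 in warehouse_alpha: 1
Records > $49.33 in warehouse_gamma: 3

Total count: 1 + 3 = 4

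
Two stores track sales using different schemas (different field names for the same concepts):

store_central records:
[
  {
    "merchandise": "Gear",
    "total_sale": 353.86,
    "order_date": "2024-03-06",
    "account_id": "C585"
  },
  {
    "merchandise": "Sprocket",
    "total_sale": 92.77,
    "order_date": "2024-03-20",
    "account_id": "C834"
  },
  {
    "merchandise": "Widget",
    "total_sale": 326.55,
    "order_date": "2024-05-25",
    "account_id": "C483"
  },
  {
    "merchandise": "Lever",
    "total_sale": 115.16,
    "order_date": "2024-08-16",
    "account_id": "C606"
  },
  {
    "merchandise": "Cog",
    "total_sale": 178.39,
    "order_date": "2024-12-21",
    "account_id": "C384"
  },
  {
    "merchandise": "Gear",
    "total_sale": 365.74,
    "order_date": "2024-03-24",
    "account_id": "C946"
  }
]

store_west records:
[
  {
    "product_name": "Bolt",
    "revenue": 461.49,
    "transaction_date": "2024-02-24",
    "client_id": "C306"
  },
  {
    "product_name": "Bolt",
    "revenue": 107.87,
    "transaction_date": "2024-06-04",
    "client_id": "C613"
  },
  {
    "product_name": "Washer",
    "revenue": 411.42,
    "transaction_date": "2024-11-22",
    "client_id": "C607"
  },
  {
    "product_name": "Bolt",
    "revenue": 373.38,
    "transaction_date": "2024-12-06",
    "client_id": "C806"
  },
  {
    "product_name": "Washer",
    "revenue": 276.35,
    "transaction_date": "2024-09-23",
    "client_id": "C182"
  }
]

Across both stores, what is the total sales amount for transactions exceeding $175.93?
2747.18

Schema mapping: "total_sale" (store_central) = "revenue" (store_west) = sale amount

Sum of sales > $175.93 in store_central: 1224.54
Sum of sales > $175.93 in store_west: 1522.64

Total: 1224.54 + 1522.64 = 2747.18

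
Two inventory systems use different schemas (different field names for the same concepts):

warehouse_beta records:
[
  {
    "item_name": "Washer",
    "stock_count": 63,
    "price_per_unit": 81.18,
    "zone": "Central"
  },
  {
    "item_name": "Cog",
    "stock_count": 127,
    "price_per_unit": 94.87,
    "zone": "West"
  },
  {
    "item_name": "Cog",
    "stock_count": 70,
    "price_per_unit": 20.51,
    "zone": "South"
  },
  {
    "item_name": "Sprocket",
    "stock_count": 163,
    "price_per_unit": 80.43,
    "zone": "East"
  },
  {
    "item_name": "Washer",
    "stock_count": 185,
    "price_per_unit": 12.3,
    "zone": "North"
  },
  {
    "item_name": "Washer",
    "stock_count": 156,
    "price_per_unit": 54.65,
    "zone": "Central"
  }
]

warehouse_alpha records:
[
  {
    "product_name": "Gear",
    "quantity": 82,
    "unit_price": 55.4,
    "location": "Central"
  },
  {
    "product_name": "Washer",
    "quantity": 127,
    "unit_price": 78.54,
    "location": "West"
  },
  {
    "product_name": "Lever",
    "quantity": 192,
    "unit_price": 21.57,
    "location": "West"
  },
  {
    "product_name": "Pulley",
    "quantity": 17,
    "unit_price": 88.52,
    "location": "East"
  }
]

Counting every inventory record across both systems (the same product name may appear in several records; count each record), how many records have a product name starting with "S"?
1

Schema mapping: "item_name" (warehouse_beta) = "product_name" (warehouse_alpha) = product name

Records with product name starting with "S" in warehouse_beta: 1
Records with product name starting with "S" in warehouse_alpha: 0

Total: 1 + 0 = 1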